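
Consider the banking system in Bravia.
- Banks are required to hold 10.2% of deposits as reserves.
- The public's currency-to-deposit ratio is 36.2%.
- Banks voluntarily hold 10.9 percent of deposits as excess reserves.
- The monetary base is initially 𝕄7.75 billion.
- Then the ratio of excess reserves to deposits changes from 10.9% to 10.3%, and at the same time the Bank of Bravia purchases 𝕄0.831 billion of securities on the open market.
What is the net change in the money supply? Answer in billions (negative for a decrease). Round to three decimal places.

Before: m₁ = (1 + 0.362) / (0.102 + 0.109 + 0.362) ≈ 2.37696, MB₁ = 7.75, so M₁ = 2.37696 × 7.75 ≈ 18.4214 billion.
After: m₂ = (1 + 0.362) / (0.102 + 0.103 + 0.362) ≈ 2.40212, MB₂ = 7.75 + 0.831 = 8.581, so M₂ = 2.40212 × 8.581 ≈ 20.6126 billion.
ΔM = M₂ − M₁ = 20.6126 − 18.4214 = 2.1912 billion.

𝕄2.191 billion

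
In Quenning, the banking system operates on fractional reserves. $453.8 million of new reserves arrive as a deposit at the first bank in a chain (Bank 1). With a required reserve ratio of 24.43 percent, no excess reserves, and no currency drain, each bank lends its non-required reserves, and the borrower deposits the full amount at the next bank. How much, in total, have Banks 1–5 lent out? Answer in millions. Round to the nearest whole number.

$1058 million

Bank i lends (1 − rr)^i of the original deposit: Bank 1 lends 453.8·0.7557 ≈ 342.9367, Bank 2 lends 453.8·0.7557² ≈ 259.1572, and so on.
Summing a geometric series: total = 453.8·[0.7557·(1 − 0.7557^5) / (1 − 0.7557)] ≈ 1057.7829 million.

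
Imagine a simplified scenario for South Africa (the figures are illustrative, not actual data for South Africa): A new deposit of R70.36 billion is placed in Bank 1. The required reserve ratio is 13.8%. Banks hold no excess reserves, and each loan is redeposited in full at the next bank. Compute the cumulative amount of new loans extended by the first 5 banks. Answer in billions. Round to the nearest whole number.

R230 billion

Bank i lends (1 − rr)^i of the original deposit: Bank 1 lends 70.36·0.8620 ≈ 60.6503, Bank 2 lends 70.36·0.8620² ≈ 52.2806, and so on.
Summing a geometric series: total = 70.36·[0.8620·(1 − 0.8620^5) / (1 − 0.8620)] ≈ 230.3294 billion.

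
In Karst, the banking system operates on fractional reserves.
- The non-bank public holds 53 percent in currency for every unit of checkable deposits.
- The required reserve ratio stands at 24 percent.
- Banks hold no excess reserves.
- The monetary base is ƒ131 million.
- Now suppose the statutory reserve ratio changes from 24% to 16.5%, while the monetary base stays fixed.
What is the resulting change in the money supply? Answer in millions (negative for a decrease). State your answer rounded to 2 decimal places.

Initially m₁ = (1 + 0.53) / (0.24 + 0.53) ≈ 1.987013, so M₁ = 1.987013 × 131 ≈ 260.2987 million.
After the change m₂ = (1 + 0.53) / (0.165 + 0.53) ≈ 2.201439, so M₂ = 2.201439 × 131 ≈ 288.3885 million.
ΔM = M₂ − M₁ = 288.3885 − 260.2987 = 28.0898 million.

ƒ28.09 million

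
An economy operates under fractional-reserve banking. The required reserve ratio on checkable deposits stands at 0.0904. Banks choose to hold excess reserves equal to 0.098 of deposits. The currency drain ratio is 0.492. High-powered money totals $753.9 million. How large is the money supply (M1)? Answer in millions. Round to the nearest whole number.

The money multiplier is m = (1 + c) / (rr + e + c) = (1 + 0.492) / (0.0904 + 0.098 + 0.492) ≈ 2.1928.
So M = m × MB = 2.1928 × 753.9 ≈ 1653.1519 million.

$1653 million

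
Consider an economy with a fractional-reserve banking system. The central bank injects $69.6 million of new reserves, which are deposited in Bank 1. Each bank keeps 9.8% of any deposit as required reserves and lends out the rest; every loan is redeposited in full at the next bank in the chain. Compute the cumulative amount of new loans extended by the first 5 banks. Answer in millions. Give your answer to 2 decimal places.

$258.11 million

Bank i lends (1 − rr)^i of the original deposit: Bank 1 lends 69.6·0.9020 = 62.7792, Bank 2 lends 69.6·0.9020² ≈ 56.6268, and so on.
Summing a geometric series: total = 69.6·[0.9020·(1 − 0.9020^5) / (1 − 0.9020)] ≈ 258.1121 million.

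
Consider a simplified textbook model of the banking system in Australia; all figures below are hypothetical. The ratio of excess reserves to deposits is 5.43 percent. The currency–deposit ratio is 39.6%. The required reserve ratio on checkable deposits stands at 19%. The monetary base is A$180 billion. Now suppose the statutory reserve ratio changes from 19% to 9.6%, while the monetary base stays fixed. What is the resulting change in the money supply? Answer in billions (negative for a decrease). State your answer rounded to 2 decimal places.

A$67.53 billion

Initially m₁ = (1 + 0.396) / (0.19 + 0.0543 + 0.396) ≈ 2.180228, so M₁ = 2.180228 × 180 ≈ 392.441 billion.
After the change m₂ = (1 + 0.396) / (0.096 + 0.0543 + 0.396) ≈ 2.555373, so M₂ = 2.555373 × 180 ≈ 459.9671 billion.
ΔM = M₂ − M₁ = 459.9671 − 392.441 = 67.5261 billion.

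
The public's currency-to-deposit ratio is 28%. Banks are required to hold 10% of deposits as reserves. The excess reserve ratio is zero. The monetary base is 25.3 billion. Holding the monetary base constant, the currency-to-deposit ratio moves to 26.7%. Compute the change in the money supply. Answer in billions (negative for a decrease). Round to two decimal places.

Initially m₁ = (1 + 0.28) / (0.1 + 0.28) ≈ 3.36842, so M₁ = 3.36842 × 25.3 ≈ 85.221 billion.
After the change m₂ = (1 + 0.267) / (0.1 + 0.267) ≈ 3.45232, so M₂ = 3.45232 × 25.3 ≈ 87.3437 billion.
ΔM = M₂ − M₁ = 87.3437 − 85.221 = 2.1227 billion.

2.12 billion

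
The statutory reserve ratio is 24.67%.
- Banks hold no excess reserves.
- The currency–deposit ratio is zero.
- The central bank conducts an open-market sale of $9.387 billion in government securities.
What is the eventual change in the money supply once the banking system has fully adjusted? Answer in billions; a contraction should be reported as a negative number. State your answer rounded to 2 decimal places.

-38.05 billion

The simple money multiplier is m = 1/rr = 1/0.2467 ≈ 4.0535.
An open-market sale reduces the monetary base by 9.387 billion, so ΔM = m × ΔMB = 4.0535 × (−9.387) ≈ -38.0502 billion.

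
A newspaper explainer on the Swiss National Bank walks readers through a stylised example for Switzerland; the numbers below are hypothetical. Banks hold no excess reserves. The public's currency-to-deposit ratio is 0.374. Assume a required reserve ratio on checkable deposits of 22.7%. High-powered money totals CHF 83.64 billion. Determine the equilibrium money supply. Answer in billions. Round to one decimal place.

CHF 191.2 billion

The money multiplier is m = (1 + c) / (rr + c) = (1 + 0.374) / (0.227 + 0.374) ≈ 2.2862.
So M = m × MB = 2.2862 × 83.64 ≈ 191.2178 billion.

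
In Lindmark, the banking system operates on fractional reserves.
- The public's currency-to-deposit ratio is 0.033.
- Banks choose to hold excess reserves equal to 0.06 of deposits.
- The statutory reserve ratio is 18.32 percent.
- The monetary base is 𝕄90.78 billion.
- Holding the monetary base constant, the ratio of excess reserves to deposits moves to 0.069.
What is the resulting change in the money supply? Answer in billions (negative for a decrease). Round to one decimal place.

-10.7 billion

Initially m₁ = (1 + 0.033) / (0.1832 + 0.06 + 0.033) ≈ 3.74, so M₁ = 3.74 × 90.78 = 339.5172 billion.
After the change m₂ = (1 + 0.033) / (0.1832 + 0.069 + 0.033) ≈ 3.6220, so M₂ = 3.6220 × 90.78 ≈ 328.8052 billion.
ΔM = M₂ − M₁ = 328.8052 − 339.5172 = -10.712 billion.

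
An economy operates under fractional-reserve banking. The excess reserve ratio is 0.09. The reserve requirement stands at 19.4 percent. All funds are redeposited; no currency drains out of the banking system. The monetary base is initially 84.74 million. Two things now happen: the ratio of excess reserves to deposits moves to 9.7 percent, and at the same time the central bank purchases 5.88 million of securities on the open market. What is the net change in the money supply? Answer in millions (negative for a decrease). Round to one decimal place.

Before: m₁ = 1 / (0.194 + 0.09) ≈ 3.5211, MB₁ = 84.74, so M₁ = 3.5211 × 84.74 ≈ 298.378 million.
After: m₂ = 1 / (0.194 + 0.097) ≈ 3.4364, MB₂ = 84.74 + 5.88 = 90.62, so M₂ = 3.4364 × 90.62 ≈ 311.4066 million.
ΔM = M₂ − M₁ = 311.4066 − 298.378 = 13.0286 million.

13.0 million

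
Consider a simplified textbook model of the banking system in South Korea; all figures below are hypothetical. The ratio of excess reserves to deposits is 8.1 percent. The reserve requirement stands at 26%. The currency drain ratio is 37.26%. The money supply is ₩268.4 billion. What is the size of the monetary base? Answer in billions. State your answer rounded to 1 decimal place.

₩139.5 billion

The money multiplier is m = (1 + c) / (rr + e + c) = (1 + 0.3726) / (0.26 + 0.081 + 0.3726) ≈ 1.92349.
MB = M / m = 268.4 / 1.92349 ≈ 139.538 billion.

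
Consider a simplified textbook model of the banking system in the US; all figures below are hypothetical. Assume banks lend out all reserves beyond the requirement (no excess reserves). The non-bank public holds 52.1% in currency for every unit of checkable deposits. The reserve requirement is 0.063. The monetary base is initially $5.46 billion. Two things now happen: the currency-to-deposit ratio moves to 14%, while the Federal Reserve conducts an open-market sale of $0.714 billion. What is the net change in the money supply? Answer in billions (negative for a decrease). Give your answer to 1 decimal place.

$12.4 billion

Before: m₁ = (1 + 0.521) / (0.063 + 0.521) ≈ 2.6045, MB₁ = 5.46, so M₁ = 2.6045 × 5.46 ≈ 14.2206 billion.
After: m₂ = (1 + 0.14) / (0.063 + 0.14) ≈ 5.6158, MB₂ = 5.46 − 0.714 = 4.746, so M₂ = 5.6158 × 4.746 ≈ 26.6526 billion.
ΔM = M₂ − M₁ = 26.6526 − 14.2206 = 12.432 billion.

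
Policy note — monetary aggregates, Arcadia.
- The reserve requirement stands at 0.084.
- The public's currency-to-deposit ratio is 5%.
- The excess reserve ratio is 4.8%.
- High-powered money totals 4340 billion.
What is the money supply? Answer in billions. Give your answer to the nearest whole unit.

The money multiplier is m = (1 + c) / (rr + e + c) = (1 + 0.05) / (0.084 + 0.048 + 0.05) ≈ 5.76923.
So M = m × MB = 5.76923 × 4340 = 25038.4582 billion.

25038 billion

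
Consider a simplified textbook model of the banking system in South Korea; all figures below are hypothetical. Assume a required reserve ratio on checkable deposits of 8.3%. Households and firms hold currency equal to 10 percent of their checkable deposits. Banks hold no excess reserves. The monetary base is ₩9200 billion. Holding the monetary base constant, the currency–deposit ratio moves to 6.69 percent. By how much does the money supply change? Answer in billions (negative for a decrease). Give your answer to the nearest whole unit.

₩10180 billion

Initially m₁ = (1 + 0.1) / (0.083 + 0.1) ≈ 6.01093, so M₁ = 6.01093 × 9200 = 55300.556 billion.
After the change m₂ = (1 + 0.0669) / (0.083 + 0.0669) ≈ 7.11741, so M₂ = 7.11741 × 9200 = 65480.172 billion.
ΔM = M₂ − M₁ = 65480.172 − 55300.556 = 10179.616 billion.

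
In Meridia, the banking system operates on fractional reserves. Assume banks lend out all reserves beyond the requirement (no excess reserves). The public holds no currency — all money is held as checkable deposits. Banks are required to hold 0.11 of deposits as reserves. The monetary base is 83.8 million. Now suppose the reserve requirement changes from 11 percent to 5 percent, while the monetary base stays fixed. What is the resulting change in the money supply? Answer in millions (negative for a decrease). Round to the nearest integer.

914 million

Initially m₁ = 1 / (0.11) ≈ 9.0909, so M₁ = 9.0909 × 83.8 ≈ 761.8174 million.
After the change m₂ = 1 / (0.05) = 20, so M₂ = 20 × 83.8 = 1676 million.
ΔM = M₂ − M₁ = 1676 − 761.8174 = 914.1826 million.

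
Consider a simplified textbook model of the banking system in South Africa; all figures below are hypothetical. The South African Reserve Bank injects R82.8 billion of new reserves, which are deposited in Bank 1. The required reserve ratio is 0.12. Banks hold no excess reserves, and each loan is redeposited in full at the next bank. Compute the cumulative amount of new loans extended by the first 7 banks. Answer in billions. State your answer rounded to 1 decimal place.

Bank i lends (1 − rr)^i of the original deposit: Bank 1 lends 82.8·0.8800 = 72.8640, Bank 2 lends 82.8·0.8800² ≈ 64.1203, and so on.
Summing a geometric series: total = 82.8·[0.8800·(1 − 0.8800^7) / (1 − 0.8800)] ≈ 359.0522 billion.

R359.1 billion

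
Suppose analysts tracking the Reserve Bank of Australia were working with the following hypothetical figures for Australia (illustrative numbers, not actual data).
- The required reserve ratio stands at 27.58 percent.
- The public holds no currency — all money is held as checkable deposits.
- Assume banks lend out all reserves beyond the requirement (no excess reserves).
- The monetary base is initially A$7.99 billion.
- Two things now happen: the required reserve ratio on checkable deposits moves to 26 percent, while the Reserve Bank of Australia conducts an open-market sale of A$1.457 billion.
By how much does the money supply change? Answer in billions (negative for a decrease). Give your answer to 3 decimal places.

Before: m₁ = 1 / (0.2758) ≈ 3.62582, MB₁ = 7.99, so M₁ = 3.62582 × 7.99 ≈ 28.9703 billion.
After: m₂ = 1 / (0.26) ≈ 3.84615, MB₂ = 7.99 − 1.457 = 6.533, so M₂ = 3.84615 × 6.533 ≈ 25.1269 billion.
ΔM = M₂ − M₁ = 25.1269 − 28.9703 = -3.8434 billion.

-3.843 billion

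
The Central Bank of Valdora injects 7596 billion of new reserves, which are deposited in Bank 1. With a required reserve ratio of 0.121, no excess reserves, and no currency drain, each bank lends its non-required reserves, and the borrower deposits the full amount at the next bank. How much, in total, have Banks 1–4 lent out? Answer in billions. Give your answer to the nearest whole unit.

Bank i lends (1 − rr)^i of the original deposit: Bank 1 lends 7596·0.8790 = 6676.8840, Bank 2 lends 7596·0.8790² ≈ 5868.9810, and so on.
Summing a geometric series: total = 7596·[0.8790·(1 − 0.8790^4) / (1 − 0.8790)] ≈ 22239.3147 billion.

22239 billion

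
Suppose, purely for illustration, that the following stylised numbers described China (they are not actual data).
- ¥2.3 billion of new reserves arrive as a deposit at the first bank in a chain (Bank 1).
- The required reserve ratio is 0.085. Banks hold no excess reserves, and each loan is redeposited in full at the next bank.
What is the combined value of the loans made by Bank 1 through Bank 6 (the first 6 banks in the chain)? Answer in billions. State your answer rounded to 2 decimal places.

¥10.23 billion

Bank i lends (1 − rr)^i of the original deposit: Bank 1 lends 2.3·0.9150 = 2.1045, Bank 2 lends 2.3·0.9150² ≈ 1.9256, and so on.
Summing a geometric series: total = 2.3·[0.9150·(1 − 0.9150^6) / (1 − 0.9150)] ≈ 10.2291 billion.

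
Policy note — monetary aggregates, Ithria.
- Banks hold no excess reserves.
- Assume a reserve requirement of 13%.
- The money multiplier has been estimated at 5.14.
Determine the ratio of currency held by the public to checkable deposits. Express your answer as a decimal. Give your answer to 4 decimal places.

Using m = 5.14. From m = (1 + c)/(c + rr + e), rearranging gives 1 + c = m·(c + rr + e), so c·(1 − m) = m·(rr + e) − 1.
Hence c = [m·(rr + e) − 1]/(1 − m) = [5.14 × (0.13 + 0) − 1] / (1 − 5.14) ≈ 0.080145.

0.0801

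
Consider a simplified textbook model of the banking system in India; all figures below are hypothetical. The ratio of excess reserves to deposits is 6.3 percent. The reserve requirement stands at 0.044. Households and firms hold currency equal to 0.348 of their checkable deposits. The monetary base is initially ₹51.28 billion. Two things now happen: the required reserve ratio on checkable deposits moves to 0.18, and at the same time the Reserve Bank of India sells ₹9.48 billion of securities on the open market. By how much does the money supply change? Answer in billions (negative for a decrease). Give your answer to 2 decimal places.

Before: m₁ = (1 + 0.348) / (0.044 + 0.063 + 0.348) ≈ 2.96264, MB₁ = 51.28, so M₁ = 2.96264 × 51.28 ≈ 151.9242 billion.
After: m₂ = (1 + 0.348) / (0.18 + 0.063 + 0.348) ≈ 2.28088, MB₂ = 51.28 − 9.48 = 41.8, so M₂ = 2.28088 × 41.8 ≈ 95.3408 billion.
ΔM = M₂ − M₁ = 95.3408 − 151.9242 = -56.5834 billion.

-56.58 billion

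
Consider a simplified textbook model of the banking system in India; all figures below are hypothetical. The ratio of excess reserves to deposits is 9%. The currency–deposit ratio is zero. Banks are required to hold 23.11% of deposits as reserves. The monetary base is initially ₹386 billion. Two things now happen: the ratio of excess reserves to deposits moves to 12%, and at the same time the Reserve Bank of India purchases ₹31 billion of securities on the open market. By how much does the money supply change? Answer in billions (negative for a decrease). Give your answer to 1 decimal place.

Before: m₁ = 1 / (0.2311 + 0.09) ≈ 3.11429, MB₁ = 386, so M₁ = 3.11429 × 386 ≈ 1202.1159 billion.
After: m₂ = 1 / (0.2311 + 0.12) ≈ 2.84819, MB₂ = 386 + 31 = 417, so M₂ = 2.84819 × 417 ≈ 1187.6952 billion.
ΔM = M₂ − M₁ = 1187.6952 − 1202.1159 = -14.4207 billion.

-14.4 billion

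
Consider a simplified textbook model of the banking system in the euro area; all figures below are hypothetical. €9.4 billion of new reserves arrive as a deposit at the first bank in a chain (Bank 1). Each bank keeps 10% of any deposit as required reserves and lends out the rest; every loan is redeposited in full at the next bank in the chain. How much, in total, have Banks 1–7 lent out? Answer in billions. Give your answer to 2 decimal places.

Bank i lends (1 − rr)^i of the original deposit: Bank 1 lends 9.4·0.9000 = 8.4600, Bank 2 lends 9.4·0.9000² = 7.6140, and so on.
Summing a geometric series: total = 9.4·[0.9000·(1 − 0.9000^7) / (1 − 0.9000)] ≈ 44.1361 billion.

€44.14 billion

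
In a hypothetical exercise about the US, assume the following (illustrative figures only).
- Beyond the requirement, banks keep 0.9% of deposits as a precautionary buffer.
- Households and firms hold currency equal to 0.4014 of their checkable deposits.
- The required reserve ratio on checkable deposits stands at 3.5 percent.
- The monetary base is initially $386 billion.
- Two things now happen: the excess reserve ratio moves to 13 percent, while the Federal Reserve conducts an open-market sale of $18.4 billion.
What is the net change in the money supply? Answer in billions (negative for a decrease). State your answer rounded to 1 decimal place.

-305.0 billion

Before: m₁ = (1 + 0.4014) / (0.035 + 0.009 + 0.4014) ≈ 3.14639, MB₁ = 386, so M₁ = 3.14639 × 386 ≈ 1214.5065 billion.
After: m₂ = (1 + 0.4014) / (0.035 + 0.13 + 0.4014) ≈ 2.47422, MB₂ = 386 − 18.4 = 367.6, so M₂ = 2.47422 × 367.6 ≈ 909.5233 billion.
ΔM = M₂ − M₁ = 909.5233 − 1214.5065 = -304.9832 billion.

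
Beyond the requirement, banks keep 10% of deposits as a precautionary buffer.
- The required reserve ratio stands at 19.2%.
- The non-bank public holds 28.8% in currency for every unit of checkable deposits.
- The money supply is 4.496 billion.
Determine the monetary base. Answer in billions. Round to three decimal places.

2.025 billion

The money multiplier is m = (1 + c) / (rr + e + c) = (1 + 0.288) / (0.192 + 0.1 + 0.288) ≈ 2.22069.
MB = M / m = 4.496 / 2.22069 ≈ 2.0246 billion.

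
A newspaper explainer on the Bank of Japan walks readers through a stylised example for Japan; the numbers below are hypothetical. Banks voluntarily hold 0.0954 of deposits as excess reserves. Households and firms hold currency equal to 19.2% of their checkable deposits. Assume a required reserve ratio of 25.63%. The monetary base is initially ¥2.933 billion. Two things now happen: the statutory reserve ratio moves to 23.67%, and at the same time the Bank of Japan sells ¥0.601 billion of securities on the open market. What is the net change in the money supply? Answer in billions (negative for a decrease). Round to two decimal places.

-1.13 billion

Before: m₁ = (1 + 0.192) / (0.2563 + 0.0954 + 0.192) ≈ 2.1924, MB₁ = 2.933, so M₁ = 2.1924 × 2.933 ≈ 6.4303 billion.
After: m₂ = (1 + 0.192) / (0.2367 + 0.0954 + 0.192) ≈ 2.2744, MB₂ = 2.933 − 0.601 = 2.332, so M₂ = 2.2744 × 2.332 ≈ 5.3039 billion.
ΔM = M₂ − M₁ = 5.3039 − 6.4303 = -1.1264 billion.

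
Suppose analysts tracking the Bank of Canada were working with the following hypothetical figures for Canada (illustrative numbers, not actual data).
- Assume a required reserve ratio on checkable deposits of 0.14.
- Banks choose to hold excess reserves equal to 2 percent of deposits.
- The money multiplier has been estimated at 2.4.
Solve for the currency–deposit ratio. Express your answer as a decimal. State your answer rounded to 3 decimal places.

Using m = 2.4. From m = (1 + c)/(c + rr + e), rearranging gives 1 + c = m·(c + rr + e), so c·(1 − m) = m·(rr + e) − 1.
Hence c = [m·(rr + e) − 1]/(1 − m) = [2.4 × (0.14 + 0.02) − 1] / (1 − 2.4) = 0.440000.

0.440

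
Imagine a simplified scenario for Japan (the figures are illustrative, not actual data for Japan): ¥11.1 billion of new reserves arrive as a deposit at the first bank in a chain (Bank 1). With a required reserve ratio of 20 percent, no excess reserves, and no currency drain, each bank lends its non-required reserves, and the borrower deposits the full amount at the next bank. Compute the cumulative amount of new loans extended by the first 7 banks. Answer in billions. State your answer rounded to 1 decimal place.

Bank i lends (1 − rr)^i of the original deposit: Bank 1 lends 11.1·0.8000 = 8.8800, Bank 2 lends 11.1·0.8000² = 7.1040, and so on.
Summing a geometric series: total = 11.1·[0.8000·(1 − 0.8000^7) / (1 − 0.8000)] ≈ 35.0886 billion.

¥35.1 billion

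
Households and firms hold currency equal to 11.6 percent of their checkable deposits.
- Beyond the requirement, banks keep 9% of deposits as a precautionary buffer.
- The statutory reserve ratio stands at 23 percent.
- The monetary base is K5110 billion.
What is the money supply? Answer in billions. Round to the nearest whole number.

K13080 billion

The money multiplier is m = (1 + c) / (rr + e + c) = (1 + 0.116) / (0.23 + 0.09 + 0.116) ≈ 2.55963.
So M = m × MB = 2.55963 × 5110 = 13079.7093 billion.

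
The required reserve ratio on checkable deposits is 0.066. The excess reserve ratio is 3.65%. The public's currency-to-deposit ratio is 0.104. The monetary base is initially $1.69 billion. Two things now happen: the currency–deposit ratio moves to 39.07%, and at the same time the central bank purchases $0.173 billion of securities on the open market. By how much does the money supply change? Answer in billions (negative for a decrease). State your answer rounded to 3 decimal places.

Before: m₁ = (1 + 0.104) / (0.066 + 0.0365 + 0.104) ≈ 5.34625, MB₁ = 1.69, so M₁ = 5.34625 × 1.69 ≈ 9.0352 billion.
After: m₂ = (1 + 0.3907) / (0.066 + 0.0365 + 0.3907) ≈ 2.81975, MB₂ = 1.69 + 0.173 = 1.863, so M₂ = 2.81975 × 1.863 ≈ 5.2532 billion.
ΔM = M₂ − M₁ = 5.2532 − 9.0352 = -3.782 billion.

-3.782 billion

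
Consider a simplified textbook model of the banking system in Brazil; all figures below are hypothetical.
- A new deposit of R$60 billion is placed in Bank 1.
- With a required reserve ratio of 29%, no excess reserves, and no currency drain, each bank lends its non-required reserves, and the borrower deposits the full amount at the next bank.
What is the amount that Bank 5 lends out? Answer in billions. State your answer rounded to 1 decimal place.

Each bank lends a fraction (1 − rr) = 0.7100 of the deposit it receives, so Bank 5 receives 60·0.7100^4 and lends 60·0.7100^5 ≈ 10.8254 billion.

R$10.8 billion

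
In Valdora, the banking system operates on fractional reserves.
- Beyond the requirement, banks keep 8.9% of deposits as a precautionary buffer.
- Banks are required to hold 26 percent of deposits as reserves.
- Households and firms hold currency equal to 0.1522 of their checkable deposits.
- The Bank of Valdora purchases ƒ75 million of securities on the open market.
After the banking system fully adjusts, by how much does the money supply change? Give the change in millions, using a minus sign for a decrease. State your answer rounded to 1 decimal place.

ƒ172.4 million

The money multiplier is m = (1 + c) / (rr + e + c) = (1 + 0.1522) / (0.26 + 0.089 + 0.1522) ≈ 2.2989.
The purchase adds 75 million of base, so ΔM = m × ΔMB = 2.2989 × (+75) = 172.4175 million.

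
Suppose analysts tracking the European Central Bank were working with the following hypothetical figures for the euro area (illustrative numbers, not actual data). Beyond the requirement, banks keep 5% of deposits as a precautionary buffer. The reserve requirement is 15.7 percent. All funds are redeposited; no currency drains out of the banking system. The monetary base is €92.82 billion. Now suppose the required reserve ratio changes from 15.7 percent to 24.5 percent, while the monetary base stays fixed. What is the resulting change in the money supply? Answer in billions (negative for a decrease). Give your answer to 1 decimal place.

-133.8 billion

Initially m₁ = 1 / (0.157 + 0.05) ≈ 4.8309, so M₁ = 4.8309 × 92.82 ≈ 448.4041 billion.
After the change m₂ = 1 / (0.245 + 0.05) ≈ 3.3898, so M₂ = 3.3898 × 92.82 ≈ 314.6412 billion.
ΔM = M₂ − M₁ = 314.6412 − 448.4041 = -133.7629 billion.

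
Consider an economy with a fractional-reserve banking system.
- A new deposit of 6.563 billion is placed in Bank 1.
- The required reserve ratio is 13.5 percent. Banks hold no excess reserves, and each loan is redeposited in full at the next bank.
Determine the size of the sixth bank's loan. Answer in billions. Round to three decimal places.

2.749 billion

Each bank lends a fraction (1 − rr) = 0.8650 of the deposit it receives, so Bank 6 receives 6.563·0.8650^5 and lends 6.563·0.8650^6 ≈ 2.7492 billion.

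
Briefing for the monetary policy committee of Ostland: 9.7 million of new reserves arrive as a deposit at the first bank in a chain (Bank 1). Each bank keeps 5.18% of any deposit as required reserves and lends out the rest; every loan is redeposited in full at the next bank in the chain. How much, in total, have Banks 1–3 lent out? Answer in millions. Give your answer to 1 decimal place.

26.2 million

Bank i lends (1 − rr)^i of the original deposit: Bank 1 lends 9.7·0.9482 ≈ 9.1975, Bank 2 lends 9.7·0.9482² ≈ 8.7211, and so on.
Summing a geometric series: total = 9.7·[0.9482·(1 − 0.9482^3) / (1 − 0.9482)] ≈ 26.1880 million.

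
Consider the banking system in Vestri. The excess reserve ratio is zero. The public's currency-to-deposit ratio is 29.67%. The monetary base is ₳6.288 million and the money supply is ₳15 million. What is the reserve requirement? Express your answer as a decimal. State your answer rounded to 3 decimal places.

0.247

Using m = M/MB = 15/6.288 ≈ 2.385496. Since m = (1 + c)/(c + rr + e), the denominator satisfies c + rr + e = (1 + c)/m = (1 + 0.2967) / 2.385496 ≈ 0.543577.
With c = 0.2967 and e = 0, the reserve requirement is 0.543577 − 0.2967 − 0 = 0.246877.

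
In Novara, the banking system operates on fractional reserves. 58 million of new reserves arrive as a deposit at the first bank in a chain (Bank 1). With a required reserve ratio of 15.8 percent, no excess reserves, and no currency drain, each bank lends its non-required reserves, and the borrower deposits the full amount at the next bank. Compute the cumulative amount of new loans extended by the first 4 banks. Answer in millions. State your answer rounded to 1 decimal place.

153.7 million

Bank i lends (1 − rr)^i of the original deposit: Bank 1 lends 58·0.8420 = 48.8360, Bank 2 lends 58·0.8420² ≈ 41.1199, and so on.
Summing a geometric series: total = 58·[0.8420·(1 − 0.8420^4) / (1 − 0.8420)] ≈ 153.7314 million.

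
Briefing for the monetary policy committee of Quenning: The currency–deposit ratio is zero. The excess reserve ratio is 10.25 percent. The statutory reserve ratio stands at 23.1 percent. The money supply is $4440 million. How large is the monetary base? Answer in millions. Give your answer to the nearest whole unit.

$1481 million

The money multiplier is m = 1 / (rr + e) = 1 / (0.231 + 0.1025) ≈ 2.99850.
MB = M / m = 4440 / 2.99850 ≈ 1480.7404 million.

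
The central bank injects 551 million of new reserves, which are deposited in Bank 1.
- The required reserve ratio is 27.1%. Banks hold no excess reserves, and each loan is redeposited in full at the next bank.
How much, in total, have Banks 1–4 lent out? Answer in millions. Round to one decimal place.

Bank i lends (1 − rr)^i of the original deposit: Bank 1 lends 551·0.7290 = 401.6790, Bank 2 lends 551·0.7290² ≈ 292.8240, and so on.
Summing a geometric series: total = 551·[0.7290·(1 − 0.7290^4) / (1 − 0.7290)] ≈ 1063.5904 million.

1063.6 million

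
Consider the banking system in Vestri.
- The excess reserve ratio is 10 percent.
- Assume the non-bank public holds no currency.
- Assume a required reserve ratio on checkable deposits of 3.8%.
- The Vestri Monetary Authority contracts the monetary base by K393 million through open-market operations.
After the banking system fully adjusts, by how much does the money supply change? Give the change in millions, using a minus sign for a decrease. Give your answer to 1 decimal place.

The money multiplier is m = 1 / (rr + e) = 1 / (0.038 + 0.1) ≈ 7.24638.
The sale removes 393 million of base, so ΔM = m × ΔMB = 7.24638 × (−393) ≈ -2847.8273 million.

-2847.8 million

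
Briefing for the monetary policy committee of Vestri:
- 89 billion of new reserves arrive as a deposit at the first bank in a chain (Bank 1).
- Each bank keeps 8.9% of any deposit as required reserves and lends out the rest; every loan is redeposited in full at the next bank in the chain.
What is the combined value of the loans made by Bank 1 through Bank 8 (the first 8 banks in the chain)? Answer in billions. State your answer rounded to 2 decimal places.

478.82 billion

Bank i lends (1 − rr)^i of the original deposit: Bank 1 lends 89·0.9110 = 81.0790, Bank 2 lends 89·0.9110² ≈ 73.8630, and so on.
Summing a geometric series: total = 89·[0.9110·(1 − 0.9110^8) / (1 − 0.9110)] ≈ 478.8193 billion.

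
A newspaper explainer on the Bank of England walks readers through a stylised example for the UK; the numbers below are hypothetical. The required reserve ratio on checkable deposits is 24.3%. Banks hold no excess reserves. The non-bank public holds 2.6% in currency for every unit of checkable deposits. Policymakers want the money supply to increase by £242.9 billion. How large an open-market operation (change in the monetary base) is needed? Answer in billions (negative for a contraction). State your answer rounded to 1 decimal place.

£63.7 billion

The money multiplier is m = (1 + c) / (rr + c) = (1 + 0.026) / (0.243 + 0.026) ≈ 3.81413.
ΔMB = ΔM / m = (+242.9) / 3.81413 ≈ 63.6842 billion.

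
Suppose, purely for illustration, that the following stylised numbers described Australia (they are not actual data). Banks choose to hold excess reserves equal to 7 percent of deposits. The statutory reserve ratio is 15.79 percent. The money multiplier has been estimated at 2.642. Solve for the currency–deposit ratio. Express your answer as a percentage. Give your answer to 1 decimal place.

24.2%

Using m = 2.642. From m = (1 + c)/(c + rr + e), rearranging gives 1 + c = m·(c + rr + e), so c·(1 − m) = m·(rr + e) − 1.
Hence c = [m·(rr + e) − 1]/(1 − m) = [2.642 × (0.1579 + 0.07) − 1] / (1 − 2.642) ≈ 0.242319.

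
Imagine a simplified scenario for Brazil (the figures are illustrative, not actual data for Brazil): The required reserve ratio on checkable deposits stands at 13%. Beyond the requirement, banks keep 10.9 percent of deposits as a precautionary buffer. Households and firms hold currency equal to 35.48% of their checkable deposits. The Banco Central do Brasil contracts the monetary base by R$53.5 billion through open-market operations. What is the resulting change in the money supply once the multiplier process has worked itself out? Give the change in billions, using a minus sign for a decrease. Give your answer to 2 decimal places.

The money multiplier is m = (1 + c) / (rr + e + c) = (1 + 0.3548) / (0.13 + 0.109 + 0.3548) ≈ 2.28158.
The sale removes 53.5 billion of base, so ΔM = m × ΔMB = 2.28158 × (−53.5) ≈ -122.0645 billion.

-122.06 billion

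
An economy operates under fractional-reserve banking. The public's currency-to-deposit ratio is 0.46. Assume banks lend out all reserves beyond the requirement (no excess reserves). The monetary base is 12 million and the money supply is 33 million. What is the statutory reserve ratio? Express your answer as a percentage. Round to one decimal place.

Using m = M/MB = 33/12 = 2.750000. Since m = (1 + c)/(c + rr + e), the denominator satisfies c + rr + e = (1 + c)/m = (1 + 0.46) / 2.750000 ≈ 0.530909.
With c = 0.46 and e = 0, the statutory reserve ratio is 0.530909 − 0.46 − 0 = 0.070909.

7.1%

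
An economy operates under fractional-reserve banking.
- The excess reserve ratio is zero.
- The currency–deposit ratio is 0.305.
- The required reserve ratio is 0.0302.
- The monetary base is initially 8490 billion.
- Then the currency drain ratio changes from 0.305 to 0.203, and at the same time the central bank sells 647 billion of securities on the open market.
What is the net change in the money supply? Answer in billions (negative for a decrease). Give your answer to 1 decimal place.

7406.1 billion

Before: m₁ = (1 + 0.305) / (0.0302 + 0.305) ≈ 3.893198, MB₁ = 8490, so M₁ = 3.893198 × 8490 ≈ 33053.251 billion.
After: m₂ = (1 + 0.203) / (0.0302 + 0.203) ≈ 5.158662, MB₂ = 8490 − 647 = 7843, so M₂ = 5.158662 × 7843 ≈ 40459.3861 billion.
ΔM = M₂ − M₁ = 40459.3861 − 33053.251 = 7406.1351 billion.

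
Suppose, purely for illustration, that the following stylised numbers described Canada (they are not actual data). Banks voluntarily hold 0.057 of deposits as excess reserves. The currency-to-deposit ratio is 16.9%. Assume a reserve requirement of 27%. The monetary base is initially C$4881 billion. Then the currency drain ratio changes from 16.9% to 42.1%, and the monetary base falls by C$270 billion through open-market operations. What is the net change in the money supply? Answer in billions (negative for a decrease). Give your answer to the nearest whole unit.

Before: m₁ = (1 + 0.169) / (0.27 + 0.057 + 0.169) ≈ 2.35685, MB₁ = 4881, so M₁ = 2.35685 × 4881 ≈ 11503.7849 billion.
After: m₂ = (1 + 0.421) / (0.27 + 0.057 + 0.421) ≈ 1.89973, MB₂ = 4881 − 270 = 4611, so M₂ = 1.89973 × 4611 ≈ 8759.655 billion.
ΔM = M₂ − M₁ = 8759.655 − 11503.7849 = -2744.1299 billion.

-2744 billion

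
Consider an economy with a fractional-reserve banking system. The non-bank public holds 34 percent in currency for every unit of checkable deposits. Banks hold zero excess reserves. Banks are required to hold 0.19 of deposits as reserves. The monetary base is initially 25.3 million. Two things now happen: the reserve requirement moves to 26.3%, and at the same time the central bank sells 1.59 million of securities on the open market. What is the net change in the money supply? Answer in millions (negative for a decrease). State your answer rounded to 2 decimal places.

Before: m₁ = (1 + 0.34) / (0.19 + 0.34) ≈ 2.52830, MB₁ = 25.3, so M₁ = 2.52830 × 25.3 ≈ 63.966 million.
After: m₂ = (1 + 0.34) / (0.263 + 0.34) ≈ 2.22222, MB₂ = 25.3 − 1.59 = 23.71, so M₂ = 2.22222 × 23.71 ≈ 52.6888 million.
ΔM = M₂ − M₁ = 52.6888 − 63.966 = -11.2772 million.

-11.28 million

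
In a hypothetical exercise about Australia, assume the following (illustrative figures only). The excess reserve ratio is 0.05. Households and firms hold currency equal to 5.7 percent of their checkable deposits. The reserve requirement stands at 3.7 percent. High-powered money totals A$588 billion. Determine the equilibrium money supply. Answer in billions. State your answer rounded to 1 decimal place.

A$4316.1 billion

The money multiplier is m = (1 + c) / (rr + e + c) = (1 + 0.057) / (0.037 + 0.05 + 0.057) ≈ 7.34028.
So M = m × MB = 7.34028 × 588 ≈ 4316.0846 billion.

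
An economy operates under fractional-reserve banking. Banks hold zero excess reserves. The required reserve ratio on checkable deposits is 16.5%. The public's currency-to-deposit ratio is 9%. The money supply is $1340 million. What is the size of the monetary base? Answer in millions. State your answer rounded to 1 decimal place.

The money multiplier is m = (1 + c) / (rr + c) = (1 + 0.09) / (0.165 + 0.09) ≈ 4.274510.
MB = M / m = 1340 / 4.274510 ≈ 313.4862 million.

$313.5 million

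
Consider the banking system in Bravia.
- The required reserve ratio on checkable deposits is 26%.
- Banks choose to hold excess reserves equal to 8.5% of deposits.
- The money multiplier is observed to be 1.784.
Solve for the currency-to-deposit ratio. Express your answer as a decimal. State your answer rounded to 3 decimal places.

0.490

Using m = 1.784. From m = (1 + c)/(c + rr + e), rearranging gives 1 + c = m·(c + rr + e), so c·(1 − m) = m·(rr + e) − 1.
Hence c = [m·(rr + e) − 1]/(1 − m) = [1.784 × (0.26 + 0.085) − 1] / (1 − 1.784) ≈ 0.490459.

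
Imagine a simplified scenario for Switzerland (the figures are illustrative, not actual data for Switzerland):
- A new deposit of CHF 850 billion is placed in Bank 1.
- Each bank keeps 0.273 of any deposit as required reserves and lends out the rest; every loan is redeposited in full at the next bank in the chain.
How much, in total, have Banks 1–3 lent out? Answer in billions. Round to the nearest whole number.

Bank i lends (1 − rr)^i of the original deposit: Bank 1 lends 850·0.7270 = 617.9500, Bank 2 lends 850·0.7270² ≈ 449.2496, and so on.
Summing a geometric series: total = 850·[0.7270·(1 − 0.7270^3) / (1 − 0.7270)] ≈ 1393.8041 billion.

CHF 1394 billion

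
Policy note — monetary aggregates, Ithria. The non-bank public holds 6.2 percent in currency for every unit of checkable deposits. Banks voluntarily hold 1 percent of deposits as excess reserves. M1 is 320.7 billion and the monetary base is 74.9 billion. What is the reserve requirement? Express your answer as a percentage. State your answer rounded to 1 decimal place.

17.6%

Using m = M/MB = 320.7/74.9 ≈ 4.281709. Since m = (1 + c)/(c + rr + e), the denominator satisfies c + rr + e = (1 + c)/m = (1 + 0.062) / 4.281709 ≈ 0.248032.
With c = 0.062 and e = 0.01, the reserve requirement is 0.248032 − 0.062 − 0.01 = 0.176032.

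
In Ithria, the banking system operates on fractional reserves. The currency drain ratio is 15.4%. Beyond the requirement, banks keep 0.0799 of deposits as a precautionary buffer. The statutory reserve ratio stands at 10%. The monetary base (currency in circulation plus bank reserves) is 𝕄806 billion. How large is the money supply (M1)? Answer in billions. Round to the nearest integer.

𝕄2786 billion

The money multiplier is m = (1 + c) / (rr + e + c) = (1 + 0.154) / (0.1 + 0.0799 + 0.154) ≈ 3.4561.
So M = m × MB = 3.4561 × 806 = 2785.6166 billion.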